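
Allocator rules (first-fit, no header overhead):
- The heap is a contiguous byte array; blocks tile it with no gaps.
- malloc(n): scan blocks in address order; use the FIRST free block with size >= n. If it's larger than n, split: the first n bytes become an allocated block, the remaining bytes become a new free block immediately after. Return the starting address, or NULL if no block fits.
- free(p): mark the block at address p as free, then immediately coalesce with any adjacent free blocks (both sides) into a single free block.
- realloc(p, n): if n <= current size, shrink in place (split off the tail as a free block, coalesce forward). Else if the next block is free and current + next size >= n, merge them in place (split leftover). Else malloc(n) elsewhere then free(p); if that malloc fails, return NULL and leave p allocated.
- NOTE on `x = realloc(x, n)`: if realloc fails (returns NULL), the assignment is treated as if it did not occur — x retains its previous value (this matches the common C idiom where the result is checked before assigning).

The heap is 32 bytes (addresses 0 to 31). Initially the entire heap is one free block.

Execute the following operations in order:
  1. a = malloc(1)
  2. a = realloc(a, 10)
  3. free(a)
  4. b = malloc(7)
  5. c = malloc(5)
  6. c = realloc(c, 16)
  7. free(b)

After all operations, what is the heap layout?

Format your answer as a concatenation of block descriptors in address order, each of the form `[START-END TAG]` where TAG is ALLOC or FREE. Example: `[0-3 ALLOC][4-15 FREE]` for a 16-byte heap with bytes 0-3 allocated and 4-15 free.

Answer: [0-6 FREE][7-22 ALLOC][23-31 FREE]

Derivation:
Op 1: a = malloc(1) -> a = 0; heap: [0-0 ALLOC][1-31 FREE]
Op 2: a = realloc(a, 10) -> a = 0; heap: [0-9 ALLOC][10-31 FREE]
Op 3: free(a) -> (freed a); heap: [0-31 FREE]
Op 4: b = malloc(7) -> b = 0; heap: [0-6 ALLOC][7-31 FREE]
Op 5: c = malloc(5) -> c = 7; heap: [0-6 ALLOC][7-11 ALLOC][12-31 FREE]
Op 6: c = realloc(c, 16) -> c = 7; heap: [0-6 ALLOC][7-22 ALLOC][23-31 FREE]
Op 7: free(b) -> (freed b); heap: [0-6 FREE][7-22 ALLOC][23-31 FREE]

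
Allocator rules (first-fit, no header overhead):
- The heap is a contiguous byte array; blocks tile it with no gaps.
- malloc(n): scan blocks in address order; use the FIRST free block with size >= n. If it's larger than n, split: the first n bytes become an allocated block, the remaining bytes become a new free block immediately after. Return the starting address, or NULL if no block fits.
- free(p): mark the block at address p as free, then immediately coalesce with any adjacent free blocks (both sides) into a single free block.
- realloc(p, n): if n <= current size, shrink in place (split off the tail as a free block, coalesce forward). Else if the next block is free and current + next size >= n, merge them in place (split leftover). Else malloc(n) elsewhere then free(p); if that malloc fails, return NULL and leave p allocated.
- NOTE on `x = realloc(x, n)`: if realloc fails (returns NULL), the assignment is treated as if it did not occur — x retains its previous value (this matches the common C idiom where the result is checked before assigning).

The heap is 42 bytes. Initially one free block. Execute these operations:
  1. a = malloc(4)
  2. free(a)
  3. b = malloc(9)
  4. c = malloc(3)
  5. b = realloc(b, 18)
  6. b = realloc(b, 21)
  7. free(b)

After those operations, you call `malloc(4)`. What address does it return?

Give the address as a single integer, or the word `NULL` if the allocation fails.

Op 1: a = malloc(4) -> a = 0; heap: [0-3 ALLOC][4-41 FREE]
Op 2: free(a) -> (freed a); heap: [0-41 FREE]
Op 3: b = malloc(9) -> b = 0; heap: [0-8 ALLOC][9-41 FREE]
Op 4: c = malloc(3) -> c = 9; heap: [0-8 ALLOC][9-11 ALLOC][12-41 FREE]
Op 5: b = realloc(b, 18) -> b = 12; heap: [0-8 FREE][9-11 ALLOC][12-29 ALLOC][30-41 FREE]
Op 6: b = realloc(b, 21) -> b = 12; heap: [0-8 FREE][9-11 ALLOC][12-32 ALLOC][33-41 FREE]
Op 7: free(b) -> (freed b); heap: [0-8 FREE][9-11 ALLOC][12-41 FREE]
malloc(4): first-fit scan over [0-8 FREE][9-11 ALLOC][12-41 FREE] -> 0

Answer: 0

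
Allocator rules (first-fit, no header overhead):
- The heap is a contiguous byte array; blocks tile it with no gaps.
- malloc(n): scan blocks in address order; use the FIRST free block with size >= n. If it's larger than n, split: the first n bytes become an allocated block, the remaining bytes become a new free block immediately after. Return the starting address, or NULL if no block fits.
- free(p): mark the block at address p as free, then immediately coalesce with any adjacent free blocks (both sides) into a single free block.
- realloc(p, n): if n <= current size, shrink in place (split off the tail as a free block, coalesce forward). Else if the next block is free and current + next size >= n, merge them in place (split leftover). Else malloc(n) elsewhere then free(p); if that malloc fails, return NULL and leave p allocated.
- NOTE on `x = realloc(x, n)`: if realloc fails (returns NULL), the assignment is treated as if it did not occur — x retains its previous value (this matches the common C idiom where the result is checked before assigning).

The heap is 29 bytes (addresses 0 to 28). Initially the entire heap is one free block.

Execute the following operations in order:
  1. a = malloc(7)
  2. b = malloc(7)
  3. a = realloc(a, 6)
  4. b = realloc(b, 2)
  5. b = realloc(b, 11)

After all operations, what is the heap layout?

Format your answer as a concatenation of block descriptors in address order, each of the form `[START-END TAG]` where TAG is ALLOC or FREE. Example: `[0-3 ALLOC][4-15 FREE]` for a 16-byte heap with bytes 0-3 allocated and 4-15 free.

Op 1: a = malloc(7) -> a = 0; heap: [0-6 ALLOC][7-28 FREE]
Op 2: b = malloc(7) -> b = 7; heap: [0-6 ALLOC][7-13 ALLOC][14-28 FREE]
Op 3: a = realloc(a, 6) -> a = 0; heap: [0-5 ALLOC][6-6 FREE][7-13 ALLOC][14-28 FREE]
Op 4: b = realloc(b, 2) -> b = 7; heap: [0-5 ALLOC][6-6 FREE][7-8 ALLOC][9-28 FREE]
Op 5: b = realloc(b, 11) -> b = 7; heap: [0-5 ALLOC][6-6 FREE][7-17 ALLOC][18-28 FREE]

Answer: [0-5 ALLOC][6-6 FREE][7-17 ALLOC][18-28 FREE]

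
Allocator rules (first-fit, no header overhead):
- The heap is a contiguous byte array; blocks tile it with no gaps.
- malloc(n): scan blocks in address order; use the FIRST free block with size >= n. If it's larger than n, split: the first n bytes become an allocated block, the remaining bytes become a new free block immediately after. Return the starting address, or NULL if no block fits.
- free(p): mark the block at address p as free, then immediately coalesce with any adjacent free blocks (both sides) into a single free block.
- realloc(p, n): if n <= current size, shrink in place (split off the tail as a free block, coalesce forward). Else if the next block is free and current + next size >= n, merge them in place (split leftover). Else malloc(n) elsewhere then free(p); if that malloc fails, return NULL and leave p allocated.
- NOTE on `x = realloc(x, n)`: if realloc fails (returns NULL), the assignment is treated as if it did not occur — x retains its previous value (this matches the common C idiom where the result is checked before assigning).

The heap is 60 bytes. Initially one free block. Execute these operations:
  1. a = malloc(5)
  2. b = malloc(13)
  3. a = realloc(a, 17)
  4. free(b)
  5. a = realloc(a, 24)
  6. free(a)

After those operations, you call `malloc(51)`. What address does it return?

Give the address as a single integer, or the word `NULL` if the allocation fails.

Answer: 0

Derivation:
Op 1: a = malloc(5) -> a = 0; heap: [0-4 ALLOC][5-59 FREE]
Op 2: b = malloc(13) -> b = 5; heap: [0-4 ALLOC][5-17 ALLOC][18-59 FREE]
Op 3: a = realloc(a, 17) -> a = 18; heap: [0-4 FREE][5-17 ALLOC][18-34 ALLOC][35-59 FREE]
Op 4: free(b) -> (freed b); heap: [0-17 FREE][18-34 ALLOC][35-59 FREE]
Op 5: a = realloc(a, 24) -> a = 18; heap: [0-17 FREE][18-41 ALLOC][42-59 FREE]
Op 6: free(a) -> (freed a); heap: [0-59 FREE]
malloc(51): first-fit scan over [0-59 FREE] -> 0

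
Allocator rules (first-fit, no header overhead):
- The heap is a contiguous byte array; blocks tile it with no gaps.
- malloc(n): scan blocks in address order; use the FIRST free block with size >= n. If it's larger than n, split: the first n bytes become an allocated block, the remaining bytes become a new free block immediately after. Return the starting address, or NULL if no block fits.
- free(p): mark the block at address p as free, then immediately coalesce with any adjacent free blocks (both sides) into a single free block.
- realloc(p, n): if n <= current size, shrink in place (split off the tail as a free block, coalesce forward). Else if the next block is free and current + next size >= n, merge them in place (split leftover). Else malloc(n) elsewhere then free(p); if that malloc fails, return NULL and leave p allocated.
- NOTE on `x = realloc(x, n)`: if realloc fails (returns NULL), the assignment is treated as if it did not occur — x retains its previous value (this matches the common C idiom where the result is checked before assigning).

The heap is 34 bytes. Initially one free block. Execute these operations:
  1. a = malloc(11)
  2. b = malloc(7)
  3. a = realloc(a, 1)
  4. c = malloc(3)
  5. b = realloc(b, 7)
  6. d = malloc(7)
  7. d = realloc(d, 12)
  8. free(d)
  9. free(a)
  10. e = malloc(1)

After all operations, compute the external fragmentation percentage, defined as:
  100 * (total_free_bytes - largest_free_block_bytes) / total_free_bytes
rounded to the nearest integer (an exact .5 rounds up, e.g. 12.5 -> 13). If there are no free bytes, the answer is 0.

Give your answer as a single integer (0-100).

Op 1: a = malloc(11) -> a = 0; heap: [0-10 ALLOC][11-33 FREE]
Op 2: b = malloc(7) -> b = 11; heap: [0-10 ALLOC][11-17 ALLOC][18-33 FREE]
Op 3: a = realloc(a, 1) -> a = 0; heap: [0-0 ALLOC][1-10 FREE][11-17 ALLOC][18-33 FREE]
Op 4: c = malloc(3) -> c = 1; heap: [0-0 ALLOC][1-3 ALLOC][4-10 FREE][11-17 ALLOC][18-33 FREE]
Op 5: b = realloc(b, 7) -> b = 11; heap: [0-0 ALLOC][1-3 ALLOC][4-10 FREE][11-17 ALLOC][18-33 FREE]
Op 6: d = malloc(7) -> d = 4; heap: [0-0 ALLOC][1-3 ALLOC][4-10 ALLOC][11-17 ALLOC][18-33 FREE]
Op 7: d = realloc(d, 12) -> d = 18; heap: [0-0 ALLOC][1-3 ALLOC][4-10 FREE][11-17 ALLOC][18-29 ALLOC][30-33 FREE]
Op 8: free(d) -> (freed d); heap: [0-0 ALLOC][1-3 ALLOC][4-10 FREE][11-17 ALLOC][18-33 FREE]
Op 9: free(a) -> (freed a); heap: [0-0 FREE][1-3 ALLOC][4-10 FREE][11-17 ALLOC][18-33 FREE]
Op 10: e = malloc(1) -> e = 0; heap: [0-0 ALLOC][1-3 ALLOC][4-10 FREE][11-17 ALLOC][18-33 FREE]
Free blocks: [7 16] total_free=23 largest=16 -> 100*(23-16)/23 = 700/23 ≈ 30.435 -> rounds to 30

Answer: 30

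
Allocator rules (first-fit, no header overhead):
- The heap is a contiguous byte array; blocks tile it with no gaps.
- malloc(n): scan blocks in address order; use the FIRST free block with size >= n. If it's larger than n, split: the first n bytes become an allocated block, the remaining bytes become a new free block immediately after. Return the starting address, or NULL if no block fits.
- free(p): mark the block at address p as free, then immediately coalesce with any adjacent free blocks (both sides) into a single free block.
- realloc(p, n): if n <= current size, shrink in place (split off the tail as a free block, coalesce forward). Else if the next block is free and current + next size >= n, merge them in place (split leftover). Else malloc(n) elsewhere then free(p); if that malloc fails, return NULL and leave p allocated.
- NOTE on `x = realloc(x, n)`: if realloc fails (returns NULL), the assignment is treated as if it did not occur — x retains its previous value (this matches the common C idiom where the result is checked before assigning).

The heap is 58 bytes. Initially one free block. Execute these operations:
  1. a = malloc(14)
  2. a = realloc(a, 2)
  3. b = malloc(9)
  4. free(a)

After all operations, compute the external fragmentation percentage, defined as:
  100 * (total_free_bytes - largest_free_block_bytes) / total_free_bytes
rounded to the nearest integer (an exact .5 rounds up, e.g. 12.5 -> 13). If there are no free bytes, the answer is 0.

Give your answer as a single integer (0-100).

Answer: 4

Derivation:
Op 1: a = malloc(14) -> a = 0; heap: [0-13 ALLOC][14-57 FREE]
Op 2: a = realloc(a, 2) -> a = 0; heap: [0-1 ALLOC][2-57 FREE]
Op 3: b = malloc(9) -> b = 2; heap: [0-1 ALLOC][2-10 ALLOC][11-57 FREE]
Op 4: free(a) -> (freed a); heap: [0-1 FREE][2-10 ALLOC][11-57 FREE]
Free blocks: [2 47] total_free=49 largest=47 -> 100*(49-47)/49 = 200/49 ≈ 4.082 -> rounds to 4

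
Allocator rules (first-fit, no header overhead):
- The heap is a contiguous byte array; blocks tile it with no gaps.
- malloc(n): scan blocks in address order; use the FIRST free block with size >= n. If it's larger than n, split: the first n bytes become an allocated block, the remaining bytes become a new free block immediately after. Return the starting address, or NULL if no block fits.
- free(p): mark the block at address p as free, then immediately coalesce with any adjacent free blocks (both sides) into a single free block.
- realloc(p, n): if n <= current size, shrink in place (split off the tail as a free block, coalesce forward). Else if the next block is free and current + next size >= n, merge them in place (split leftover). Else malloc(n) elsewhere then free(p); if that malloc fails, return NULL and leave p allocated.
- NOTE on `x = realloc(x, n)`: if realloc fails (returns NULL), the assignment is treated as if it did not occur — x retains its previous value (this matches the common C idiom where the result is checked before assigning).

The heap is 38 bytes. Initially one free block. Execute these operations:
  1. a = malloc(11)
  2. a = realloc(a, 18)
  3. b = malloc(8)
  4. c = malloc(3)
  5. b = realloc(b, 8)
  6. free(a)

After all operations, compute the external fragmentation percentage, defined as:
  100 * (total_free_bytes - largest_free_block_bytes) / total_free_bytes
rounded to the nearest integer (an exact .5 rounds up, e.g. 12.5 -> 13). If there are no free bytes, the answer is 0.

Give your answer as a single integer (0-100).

Op 1: a = malloc(11) -> a = 0; heap: [0-10 ALLOC][11-37 FREE]
Op 2: a = realloc(a, 18) -> a = 0; heap: [0-17 ALLOC][18-37 FREE]
Op 3: b = malloc(8) -> b = 18; heap: [0-17 ALLOC][18-25 ALLOC][26-37 FREE]
Op 4: c = malloc(3) -> c = 26; heap: [0-17 ALLOC][18-25 ALLOC][26-28 ALLOC][29-37 FREE]
Op 5: b = realloc(b, 8) -> b = 18; heap: [0-17 ALLOC][18-25 ALLOC][26-28 ALLOC][29-37 FREE]
Op 6: free(a) -> (freed a); heap: [0-17 FREE][18-25 ALLOC][26-28 ALLOC][29-37 FREE]
Free blocks: [18 9] total_free=27 largest=18 -> 100*(27-18)/27 = 900/27 ≈ 33.333 -> rounds to 33

Answer: 33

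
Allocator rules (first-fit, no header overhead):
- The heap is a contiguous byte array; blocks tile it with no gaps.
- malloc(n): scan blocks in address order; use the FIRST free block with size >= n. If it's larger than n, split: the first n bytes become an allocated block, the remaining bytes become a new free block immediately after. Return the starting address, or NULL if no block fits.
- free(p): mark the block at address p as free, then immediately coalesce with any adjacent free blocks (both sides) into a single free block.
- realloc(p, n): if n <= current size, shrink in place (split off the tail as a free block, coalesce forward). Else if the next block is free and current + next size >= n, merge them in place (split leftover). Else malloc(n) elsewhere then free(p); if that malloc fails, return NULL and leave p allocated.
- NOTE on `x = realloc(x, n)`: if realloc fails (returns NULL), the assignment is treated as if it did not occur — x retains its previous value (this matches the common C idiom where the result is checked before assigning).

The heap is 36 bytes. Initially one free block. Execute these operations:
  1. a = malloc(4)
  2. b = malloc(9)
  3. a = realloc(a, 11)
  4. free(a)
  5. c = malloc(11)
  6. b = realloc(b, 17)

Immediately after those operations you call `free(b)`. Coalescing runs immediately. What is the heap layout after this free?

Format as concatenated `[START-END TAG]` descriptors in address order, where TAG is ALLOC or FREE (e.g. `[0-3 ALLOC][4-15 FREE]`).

Op 1: a = malloc(4) -> a = 0; heap: [0-3 ALLOC][4-35 FREE]
Op 2: b = malloc(9) -> b = 4; heap: [0-3 ALLOC][4-12 ALLOC][13-35 FREE]
Op 3: a = realloc(a, 11) -> a = 13; heap: [0-3 FREE][4-12 ALLOC][13-23 ALLOC][24-35 FREE]
Op 4: free(a) -> (freed a); heap: [0-3 FREE][4-12 ALLOC][13-35 FREE]
Op 5: c = malloc(11) -> c = 13; heap: [0-3 FREE][4-12 ALLOC][13-23 ALLOC][24-35 FREE]
Op 6: b = realloc(b, 17) -> NULL (b unchanged); heap: [0-3 FREE][4-12 ALLOC][13-23 ALLOC][24-35 FREE]
free(b): b = 4 -> block [4-12 ALLOC]; mark free, coalesce with adjacent free neighbors -> [0-12 FREE][13-23 ALLOC][24-35 FREE]

Answer: [0-12 FREE][13-23 ALLOC][24-35 FREE]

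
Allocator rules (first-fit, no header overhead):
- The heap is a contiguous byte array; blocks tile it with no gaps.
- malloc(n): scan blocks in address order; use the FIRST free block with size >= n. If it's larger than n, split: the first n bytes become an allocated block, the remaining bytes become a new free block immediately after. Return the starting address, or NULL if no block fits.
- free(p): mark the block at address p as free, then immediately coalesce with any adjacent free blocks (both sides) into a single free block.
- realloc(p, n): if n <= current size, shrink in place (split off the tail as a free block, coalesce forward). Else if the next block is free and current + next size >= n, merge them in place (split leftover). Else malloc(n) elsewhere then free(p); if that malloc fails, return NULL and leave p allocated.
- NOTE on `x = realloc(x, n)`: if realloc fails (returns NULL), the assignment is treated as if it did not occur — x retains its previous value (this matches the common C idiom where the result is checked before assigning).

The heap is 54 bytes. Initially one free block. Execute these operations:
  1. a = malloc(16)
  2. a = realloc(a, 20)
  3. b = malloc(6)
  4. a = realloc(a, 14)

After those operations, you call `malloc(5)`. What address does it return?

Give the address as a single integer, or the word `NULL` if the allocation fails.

Op 1: a = malloc(16) -> a = 0; heap: [0-15 ALLOC][16-53 FREE]
Op 2: a = realloc(a, 20) -> a = 0; heap: [0-19 ALLOC][20-53 FREE]
Op 3: b = malloc(6) -> b = 20; heap: [0-19 ALLOC][20-25 ALLOC][26-53 FREE]
Op 4: a = realloc(a, 14) -> a = 0; heap: [0-13 ALLOC][14-19 FREE][20-25 ALLOC][26-53 FREE]
malloc(5): first-fit scan over [0-13 ALLOC][14-19 FREE][20-25 ALLOC][26-53 FREE] -> 14

Answer: 14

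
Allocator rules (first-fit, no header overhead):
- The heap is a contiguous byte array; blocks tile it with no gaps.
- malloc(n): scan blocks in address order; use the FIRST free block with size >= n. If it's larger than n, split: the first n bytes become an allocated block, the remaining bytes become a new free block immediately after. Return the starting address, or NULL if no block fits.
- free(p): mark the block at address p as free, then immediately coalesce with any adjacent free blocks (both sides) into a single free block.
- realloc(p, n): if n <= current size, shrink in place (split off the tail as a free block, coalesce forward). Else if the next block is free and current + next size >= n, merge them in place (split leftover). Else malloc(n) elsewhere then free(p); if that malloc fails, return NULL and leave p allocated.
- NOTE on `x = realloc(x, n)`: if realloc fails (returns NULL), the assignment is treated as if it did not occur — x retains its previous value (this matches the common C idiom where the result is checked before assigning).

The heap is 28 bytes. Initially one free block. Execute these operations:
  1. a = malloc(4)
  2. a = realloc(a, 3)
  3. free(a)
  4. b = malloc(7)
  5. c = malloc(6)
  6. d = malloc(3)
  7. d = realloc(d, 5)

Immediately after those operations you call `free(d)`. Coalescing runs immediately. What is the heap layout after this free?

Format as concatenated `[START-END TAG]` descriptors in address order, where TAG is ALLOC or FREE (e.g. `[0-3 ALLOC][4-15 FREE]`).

Op 1: a = malloc(4) -> a = 0; heap: [0-3 ALLOC][4-27 FREE]
Op 2: a = realloc(a, 3) -> a = 0; heap: [0-2 ALLOC][3-27 FREE]
Op 3: free(a) -> (freed a); heap: [0-27 FREE]
Op 4: b = malloc(7) -> b = 0; heap: [0-6 ALLOC][7-27 FREE]
Op 5: c = malloc(6) -> c = 7; heap: [0-6 ALLOC][7-12 ALLOC][13-27 FREE]
Op 6: d = malloc(3) -> d = 13; heap: [0-6 ALLOC][7-12 ALLOC][13-15 ALLOC][16-27 FREE]
Op 7: d = realloc(d, 5) -> d = 13; heap: [0-6 ALLOC][7-12 ALLOC][13-17 ALLOC][18-27 FREE]
free(d): d = 13 -> block [13-17 ALLOC]; mark free, coalesce with adjacent free neighbors -> [0-6 ALLOC][7-12 ALLOC][13-27 FREE]

Answer: [0-6 ALLOC][7-12 ALLOC][13-27 FREE]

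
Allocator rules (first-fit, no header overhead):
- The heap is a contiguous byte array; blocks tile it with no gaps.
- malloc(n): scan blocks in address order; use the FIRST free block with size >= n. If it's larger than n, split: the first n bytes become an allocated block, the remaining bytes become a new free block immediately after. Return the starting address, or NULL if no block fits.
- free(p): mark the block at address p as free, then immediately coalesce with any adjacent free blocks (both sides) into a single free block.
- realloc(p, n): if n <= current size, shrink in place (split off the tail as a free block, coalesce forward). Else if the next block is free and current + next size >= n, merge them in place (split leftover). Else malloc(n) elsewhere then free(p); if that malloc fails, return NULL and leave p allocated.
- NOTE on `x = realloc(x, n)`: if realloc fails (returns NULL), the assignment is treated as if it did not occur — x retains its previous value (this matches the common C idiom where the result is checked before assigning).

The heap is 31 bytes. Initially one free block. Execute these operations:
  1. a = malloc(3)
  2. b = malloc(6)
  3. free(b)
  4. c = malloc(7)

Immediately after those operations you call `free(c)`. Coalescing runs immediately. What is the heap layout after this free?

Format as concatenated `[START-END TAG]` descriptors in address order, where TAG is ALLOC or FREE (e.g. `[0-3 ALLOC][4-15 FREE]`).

Op 1: a = malloc(3) -> a = 0; heap: [0-2 ALLOC][3-30 FREE]
Op 2: b = malloc(6) -> b = 3; heap: [0-2 ALLOC][3-8 ALLOC][9-30 FREE]
Op 3: free(b) -> (freed b); heap: [0-2 ALLOC][3-30 FREE]
Op 4: c = malloc(7) -> c = 3; heap: [0-2 ALLOC][3-9 ALLOC][10-30 FREE]
free(c): c = 3 -> block [3-9 ALLOC]; mark free, coalesce with adjacent free neighbors -> [0-2 ALLOC][3-30 FREE]

Answer: [0-2 ALLOC][3-30 FREE]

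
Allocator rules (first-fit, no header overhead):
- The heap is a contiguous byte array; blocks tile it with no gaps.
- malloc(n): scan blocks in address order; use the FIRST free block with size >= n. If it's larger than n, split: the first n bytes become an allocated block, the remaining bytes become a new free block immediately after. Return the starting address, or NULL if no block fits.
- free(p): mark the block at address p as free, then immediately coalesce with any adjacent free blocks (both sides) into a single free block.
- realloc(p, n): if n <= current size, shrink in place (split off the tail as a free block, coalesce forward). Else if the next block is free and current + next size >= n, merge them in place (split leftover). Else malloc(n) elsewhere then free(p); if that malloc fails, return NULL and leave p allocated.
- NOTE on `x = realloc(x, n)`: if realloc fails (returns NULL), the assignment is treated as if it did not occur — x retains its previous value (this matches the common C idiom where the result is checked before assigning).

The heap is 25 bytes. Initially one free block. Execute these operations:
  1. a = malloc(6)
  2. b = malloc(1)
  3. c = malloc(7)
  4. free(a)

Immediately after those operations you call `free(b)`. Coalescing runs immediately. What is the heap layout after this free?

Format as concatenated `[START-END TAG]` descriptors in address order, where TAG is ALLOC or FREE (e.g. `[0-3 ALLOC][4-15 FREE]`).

Answer: [0-6 FREE][7-13 ALLOC][14-24 FREE]

Derivation:
Op 1: a = malloc(6) -> a = 0; heap: [0-5 ALLOC][6-24 FREE]
Op 2: b = malloc(1) -> b = 6; heap: [0-5 ALLOC][6-6 ALLOC][7-24 FREE]
Op 3: c = malloc(7) -> c = 7; heap: [0-5 ALLOC][6-6 ALLOC][7-13 ALLOC][14-24 FREE]
Op 4: free(a) -> (freed a); heap: [0-5 FREE][6-6 ALLOC][7-13 ALLOC][14-24 FREE]
free(b): b = 6 -> block [6-6 ALLOC]; mark free, coalesce with adjacent free neighbors -> [0-6 FREE][7-13 ALLOC][14-24 FREE]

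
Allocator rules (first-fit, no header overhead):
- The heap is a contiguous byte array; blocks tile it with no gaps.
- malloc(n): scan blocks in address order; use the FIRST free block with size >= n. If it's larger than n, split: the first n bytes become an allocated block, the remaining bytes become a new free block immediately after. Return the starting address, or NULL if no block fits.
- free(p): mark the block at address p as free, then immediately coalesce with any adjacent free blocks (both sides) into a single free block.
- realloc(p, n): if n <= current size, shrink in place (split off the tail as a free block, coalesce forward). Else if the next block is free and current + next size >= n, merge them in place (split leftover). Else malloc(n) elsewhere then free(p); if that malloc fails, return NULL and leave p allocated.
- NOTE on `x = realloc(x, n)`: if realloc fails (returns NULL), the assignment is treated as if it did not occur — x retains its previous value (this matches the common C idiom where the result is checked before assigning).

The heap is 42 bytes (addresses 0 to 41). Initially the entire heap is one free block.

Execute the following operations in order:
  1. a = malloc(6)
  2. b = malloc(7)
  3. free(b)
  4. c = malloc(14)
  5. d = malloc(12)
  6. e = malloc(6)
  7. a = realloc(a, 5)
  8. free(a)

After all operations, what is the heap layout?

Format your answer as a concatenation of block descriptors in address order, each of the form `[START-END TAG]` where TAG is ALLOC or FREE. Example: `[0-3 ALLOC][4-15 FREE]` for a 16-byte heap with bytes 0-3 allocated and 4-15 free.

Op 1: a = malloc(6) -> a = 0; heap: [0-5 ALLOC][6-41 FREE]
Op 2: b = malloc(7) -> b = 6; heap: [0-5 ALLOC][6-12 ALLOC][13-41 FREE]
Op 3: free(b) -> (freed b); heap: [0-5 ALLOC][6-41 FREE]
Op 4: c = malloc(14) -> c = 6; heap: [0-5 ALLOC][6-19 ALLOC][20-41 FREE]
Op 5: d = malloc(12) -> d = 20; heap: [0-5 ALLOC][6-19 ALLOC][20-31 ALLOC][32-41 FREE]
Op 6: e = malloc(6) -> e = 32; heap: [0-5 ALLOC][6-19 ALLOC][20-31 ALLOC][32-37 ALLOC][38-41 FREE]
Op 7: a = realloc(a, 5) -> a = 0; heap: [0-4 ALLOC][5-5 FREE][6-19 ALLOC][20-31 ALLOC][32-37 ALLOC][38-41 FREE]
Op 8: free(a) -> (freed a); heap: [0-5 FREE][6-19 ALLOC][20-31 ALLOC][32-37 ALLOC][38-41 FREE]

Answer: [0-5 FREE][6-19 ALLOC][20-31 ALLOC][32-37 ALLOC][38-41 FREE]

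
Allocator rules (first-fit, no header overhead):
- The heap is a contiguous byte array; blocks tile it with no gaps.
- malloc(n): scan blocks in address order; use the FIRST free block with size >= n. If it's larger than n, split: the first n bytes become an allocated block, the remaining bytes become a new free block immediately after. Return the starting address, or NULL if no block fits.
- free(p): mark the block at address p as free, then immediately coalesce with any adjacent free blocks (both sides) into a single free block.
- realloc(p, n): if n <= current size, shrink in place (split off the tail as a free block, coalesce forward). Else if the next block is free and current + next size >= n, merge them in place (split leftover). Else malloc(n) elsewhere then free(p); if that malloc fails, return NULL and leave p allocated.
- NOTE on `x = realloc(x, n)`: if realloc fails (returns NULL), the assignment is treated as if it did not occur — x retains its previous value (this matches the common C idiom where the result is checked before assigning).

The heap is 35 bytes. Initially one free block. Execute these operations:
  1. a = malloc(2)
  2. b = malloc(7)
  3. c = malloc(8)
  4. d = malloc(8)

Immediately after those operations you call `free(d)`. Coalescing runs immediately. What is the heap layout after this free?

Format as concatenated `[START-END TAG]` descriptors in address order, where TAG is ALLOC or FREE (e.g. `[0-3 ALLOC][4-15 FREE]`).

Op 1: a = malloc(2) -> a = 0; heap: [0-1 ALLOC][2-34 FREE]
Op 2: b = malloc(7) -> b = 2; heap: [0-1 ALLOC][2-8 ALLOC][9-34 FREE]
Op 3: c = malloc(8) -> c = 9; heap: [0-1 ALLOC][2-8 ALLOC][9-16 ALLOC][17-34 FREE]
Op 4: d = malloc(8) -> d = 17; heap: [0-1 ALLOC][2-8 ALLOC][9-16 ALLOC][17-24 ALLOC][25-34 FREE]
free(d): d = 17 -> block [17-24 ALLOC]; mark free, coalesce with adjacent free neighbors -> [0-1 ALLOC][2-8 ALLOC][9-16 ALLOC][17-34 FREE]

Answer: [0-1 ALLOC][2-8 ALLOC][9-16 ALLOC][17-34 FREE]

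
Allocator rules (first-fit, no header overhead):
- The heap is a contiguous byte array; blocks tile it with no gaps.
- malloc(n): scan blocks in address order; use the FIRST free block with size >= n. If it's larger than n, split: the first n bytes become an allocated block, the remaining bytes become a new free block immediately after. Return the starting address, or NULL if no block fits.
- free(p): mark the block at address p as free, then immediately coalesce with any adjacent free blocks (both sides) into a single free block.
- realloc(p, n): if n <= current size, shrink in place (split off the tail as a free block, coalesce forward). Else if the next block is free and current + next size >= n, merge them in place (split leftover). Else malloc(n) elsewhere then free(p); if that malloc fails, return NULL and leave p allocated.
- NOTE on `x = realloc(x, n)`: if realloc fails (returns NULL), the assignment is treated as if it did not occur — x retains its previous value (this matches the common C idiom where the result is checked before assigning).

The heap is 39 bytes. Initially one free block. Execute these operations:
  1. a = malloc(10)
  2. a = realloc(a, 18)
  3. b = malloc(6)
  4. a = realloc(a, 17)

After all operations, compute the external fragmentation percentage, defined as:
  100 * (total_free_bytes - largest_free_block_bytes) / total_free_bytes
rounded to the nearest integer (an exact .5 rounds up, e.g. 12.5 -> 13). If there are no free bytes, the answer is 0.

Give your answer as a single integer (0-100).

Answer: 6

Derivation:
Op 1: a = malloc(10) -> a = 0; heap: [0-9 ALLOC][10-38 FREE]
Op 2: a = realloc(a, 18) -> a = 0; heap: [0-17 ALLOC][18-38 FREE]
Op 3: b = malloc(6) -> b = 18; heap: [0-17 ALLOC][18-23 ALLOC][24-38 FREE]
Op 4: a = realloc(a, 17) -> a = 0; heap: [0-16 ALLOC][17-17 FREE][18-23 ALLOC][24-38 FREE]
Free blocks: [1 15] total_free=16 largest=15 -> 100*(16-15)/16 = 100/16 = 6.25 -> rounds to 6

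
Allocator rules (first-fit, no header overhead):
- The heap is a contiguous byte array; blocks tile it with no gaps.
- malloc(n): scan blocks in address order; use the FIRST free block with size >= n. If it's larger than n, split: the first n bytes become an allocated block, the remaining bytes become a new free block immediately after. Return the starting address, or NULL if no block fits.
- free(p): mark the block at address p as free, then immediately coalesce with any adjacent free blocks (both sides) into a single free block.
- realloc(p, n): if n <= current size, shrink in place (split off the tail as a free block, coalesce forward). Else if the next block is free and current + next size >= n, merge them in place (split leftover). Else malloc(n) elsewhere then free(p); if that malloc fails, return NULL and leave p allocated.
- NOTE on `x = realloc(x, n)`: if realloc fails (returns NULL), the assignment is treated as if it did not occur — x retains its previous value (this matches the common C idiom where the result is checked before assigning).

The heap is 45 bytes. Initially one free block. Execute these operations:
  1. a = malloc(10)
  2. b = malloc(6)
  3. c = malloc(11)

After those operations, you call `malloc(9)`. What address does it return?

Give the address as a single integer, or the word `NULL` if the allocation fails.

Answer: 27

Derivation:
Op 1: a = malloc(10) -> a = 0; heap: [0-9 ALLOC][10-44 FREE]
Op 2: b = malloc(6) -> b = 10; heap: [0-9 ALLOC][10-15 ALLOC][16-44 FREE]
Op 3: c = malloc(11) -> c = 16; heap: [0-9 ALLOC][10-15 ALLOC][16-26 ALLOC][27-44 FREE]
malloc(9): first-fit scan over [0-9 ALLOC][10-15 ALLOC][16-26 ALLOC][27-44 FREE] -> 27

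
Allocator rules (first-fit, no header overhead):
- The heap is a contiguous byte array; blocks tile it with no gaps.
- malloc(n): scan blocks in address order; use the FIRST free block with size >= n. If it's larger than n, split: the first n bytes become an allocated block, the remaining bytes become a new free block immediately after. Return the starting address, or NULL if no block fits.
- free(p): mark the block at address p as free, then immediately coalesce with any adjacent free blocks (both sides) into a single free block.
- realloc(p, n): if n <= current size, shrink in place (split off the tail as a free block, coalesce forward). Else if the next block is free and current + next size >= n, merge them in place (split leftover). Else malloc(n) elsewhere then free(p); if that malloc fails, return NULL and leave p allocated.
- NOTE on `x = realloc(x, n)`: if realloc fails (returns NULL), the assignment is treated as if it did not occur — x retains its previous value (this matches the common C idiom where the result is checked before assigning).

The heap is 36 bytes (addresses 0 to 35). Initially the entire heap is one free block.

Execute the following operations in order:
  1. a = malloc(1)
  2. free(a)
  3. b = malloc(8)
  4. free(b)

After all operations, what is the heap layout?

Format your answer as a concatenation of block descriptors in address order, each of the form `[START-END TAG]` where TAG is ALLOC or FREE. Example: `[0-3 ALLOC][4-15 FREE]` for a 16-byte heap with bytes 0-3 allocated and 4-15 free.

Answer: [0-35 FREE]

Derivation:
Op 1: a = malloc(1) -> a = 0; heap: [0-0 ALLOC][1-35 FREE]
Op 2: free(a) -> (freed a); heap: [0-35 FREE]
Op 3: b = malloc(8) -> b = 0; heap: [0-7 ALLOC][8-35 FREE]
Op 4: free(b) -> (freed b); heap: [0-35 FREE]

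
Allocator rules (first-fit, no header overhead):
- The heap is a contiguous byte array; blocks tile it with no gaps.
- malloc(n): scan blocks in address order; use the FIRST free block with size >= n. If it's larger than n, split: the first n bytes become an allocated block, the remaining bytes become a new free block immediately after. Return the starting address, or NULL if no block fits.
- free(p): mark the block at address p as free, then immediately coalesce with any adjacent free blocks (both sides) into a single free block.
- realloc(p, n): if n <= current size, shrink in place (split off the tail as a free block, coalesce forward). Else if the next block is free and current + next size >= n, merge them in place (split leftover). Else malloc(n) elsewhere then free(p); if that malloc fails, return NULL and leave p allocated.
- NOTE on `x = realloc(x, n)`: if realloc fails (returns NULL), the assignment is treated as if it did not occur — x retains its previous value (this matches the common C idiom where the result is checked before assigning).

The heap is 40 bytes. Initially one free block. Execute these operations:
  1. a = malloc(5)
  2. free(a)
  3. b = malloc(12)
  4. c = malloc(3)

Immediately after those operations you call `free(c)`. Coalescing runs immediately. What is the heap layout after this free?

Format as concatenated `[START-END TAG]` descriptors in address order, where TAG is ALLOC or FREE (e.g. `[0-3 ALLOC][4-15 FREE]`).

Answer: [0-11 ALLOC][12-39 FREE]

Derivation:
Op 1: a = malloc(5) -> a = 0; heap: [0-4 ALLOC][5-39 FREE]
Op 2: free(a) -> (freed a); heap: [0-39 FREE]
Op 3: b = malloc(12) -> b = 0; heap: [0-11 ALLOC][12-39 FREE]
Op 4: c = malloc(3) -> c = 12; heap: [0-11 ALLOC][12-14 ALLOC][15-39 FREE]
free(c): c = 12 -> block [12-14 ALLOC]; mark free, coalesce with adjacent free neighbors -> [0-11 ALLOC][12-39 FREE]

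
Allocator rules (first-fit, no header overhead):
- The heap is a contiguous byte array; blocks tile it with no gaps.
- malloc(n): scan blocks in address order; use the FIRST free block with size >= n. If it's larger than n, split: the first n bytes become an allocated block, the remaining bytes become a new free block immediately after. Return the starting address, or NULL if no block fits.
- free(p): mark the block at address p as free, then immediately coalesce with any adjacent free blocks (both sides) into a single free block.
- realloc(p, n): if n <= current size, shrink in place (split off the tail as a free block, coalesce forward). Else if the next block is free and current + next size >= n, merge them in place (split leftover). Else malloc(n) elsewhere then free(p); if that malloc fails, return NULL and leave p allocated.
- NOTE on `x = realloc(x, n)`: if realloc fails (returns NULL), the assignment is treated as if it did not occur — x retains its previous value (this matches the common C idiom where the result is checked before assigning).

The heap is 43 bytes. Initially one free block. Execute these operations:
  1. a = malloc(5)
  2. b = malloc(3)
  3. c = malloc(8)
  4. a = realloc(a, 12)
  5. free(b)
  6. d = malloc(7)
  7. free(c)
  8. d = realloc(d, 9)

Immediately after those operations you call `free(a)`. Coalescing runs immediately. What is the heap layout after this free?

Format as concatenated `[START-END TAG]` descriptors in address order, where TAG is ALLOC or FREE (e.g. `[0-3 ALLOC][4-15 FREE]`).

Answer: [0-8 ALLOC][9-42 FREE]

Derivation:
Op 1: a = malloc(5) -> a = 0; heap: [0-4 ALLOC][5-42 FREE]
Op 2: b = malloc(3) -> b = 5; heap: [0-4 ALLOC][5-7 ALLOC][8-42 FREE]
Op 3: c = malloc(8) -> c = 8; heap: [0-4 ALLOC][5-7 ALLOC][8-15 ALLOC][16-42 FREE]
Op 4: a = realloc(a, 12) -> a = 16; heap: [0-4 FREE][5-7 ALLOC][8-15 ALLOC][16-27 ALLOC][28-42 FREE]
Op 5: free(b) -> (freed b); heap: [0-7 FREE][8-15 ALLOC][16-27 ALLOC][28-42 FREE]
Op 6: d = malloc(7) -> d = 0; heap: [0-6 ALLOC][7-7 FREE][8-15 ALLOC][16-27 ALLOC][28-42 FREE]
Op 7: free(c) -> (freed c); heap: [0-6 ALLOC][7-15 FREE][16-27 ALLOC][28-42 FREE]
Op 8: d = realloc(d, 9) -> d = 0; heap: [0-8 ALLOC][9-15 FREE][16-27 ALLOC][28-42 FREE]
free(a): a = 16 -> block [16-27 ALLOC]; mark free, coalesce with adjacent free neighbors -> [0-8 ALLOC][9-42 FREE]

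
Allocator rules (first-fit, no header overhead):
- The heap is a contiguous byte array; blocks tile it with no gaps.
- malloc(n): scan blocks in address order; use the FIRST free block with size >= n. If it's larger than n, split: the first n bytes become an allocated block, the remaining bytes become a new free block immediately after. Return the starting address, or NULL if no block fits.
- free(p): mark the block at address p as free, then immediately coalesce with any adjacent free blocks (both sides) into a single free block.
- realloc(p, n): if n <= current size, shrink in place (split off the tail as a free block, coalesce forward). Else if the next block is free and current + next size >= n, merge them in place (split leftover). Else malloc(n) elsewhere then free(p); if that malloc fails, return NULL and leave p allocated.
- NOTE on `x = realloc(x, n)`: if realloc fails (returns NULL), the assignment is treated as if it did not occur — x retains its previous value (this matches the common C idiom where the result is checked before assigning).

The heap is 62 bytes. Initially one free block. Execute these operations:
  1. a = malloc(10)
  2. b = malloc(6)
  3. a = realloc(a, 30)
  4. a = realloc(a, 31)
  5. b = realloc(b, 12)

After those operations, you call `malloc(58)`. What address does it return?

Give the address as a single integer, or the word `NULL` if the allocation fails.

Op 1: a = malloc(10) -> a = 0; heap: [0-9 ALLOC][10-61 FREE]
Op 2: b = malloc(6) -> b = 10; heap: [0-9 ALLOC][10-15 ALLOC][16-61 FREE]
Op 3: a = realloc(a, 30) -> a = 16; heap: [0-9 FREE][10-15 ALLOC][16-45 ALLOC][46-61 FREE]
Op 4: a = realloc(a, 31) -> a = 16; heap: [0-9 FREE][10-15 ALLOC][16-46 ALLOC][47-61 FREE]
Op 5: b = realloc(b, 12) -> b = 47; heap: [0-15 FREE][16-46 ALLOC][47-58 ALLOC][59-61 FREE]
malloc(58): first-fit scan over [0-15 FREE][16-46 ALLOC][47-58 ALLOC][59-61 FREE] -> NULL

Answer: NULL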